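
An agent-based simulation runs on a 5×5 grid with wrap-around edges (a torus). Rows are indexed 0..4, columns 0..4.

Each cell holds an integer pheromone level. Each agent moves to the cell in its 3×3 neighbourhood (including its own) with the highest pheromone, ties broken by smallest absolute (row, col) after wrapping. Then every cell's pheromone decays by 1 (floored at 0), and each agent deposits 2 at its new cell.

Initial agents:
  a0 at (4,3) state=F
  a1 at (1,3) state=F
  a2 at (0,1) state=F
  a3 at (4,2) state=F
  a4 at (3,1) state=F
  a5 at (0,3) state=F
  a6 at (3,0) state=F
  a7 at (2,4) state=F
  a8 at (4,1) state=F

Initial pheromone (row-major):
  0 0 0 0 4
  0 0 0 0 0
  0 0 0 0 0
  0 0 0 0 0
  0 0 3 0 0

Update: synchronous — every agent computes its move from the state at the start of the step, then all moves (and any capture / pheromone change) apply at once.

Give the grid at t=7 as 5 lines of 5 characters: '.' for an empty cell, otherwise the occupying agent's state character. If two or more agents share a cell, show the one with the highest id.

t=1: a0@(0,4) a1@(0,4) a2@(4,2) a3@(4,2) a4@(4,2) a5@(0,4) a6@(2,0) a7@(1,0) a8@(4,2) | pheromone: 0 0 0 0 9 / 2 0 0 0 0 / 2 0 0 0 0 / 0 0 0 0 0 / 0 0 10 0 0
t=2: a0@(0,4) a1@(0,4) a2@(4,2) a3@(4,2) a4@(4,2) a5@(0,4) a6@(1,0) a7@(0,4) a8@(4,2) | pheromone: 0 0 0 0 16 / 3 0 0 0 0 / 1 0 0 0 0 / 0 0 0 0 0 / 0 0 17 0 0
t=3: a0@(0,4) a1@(0,4) a2@(4,2) a3@(4,2) a4@(4,2) a5@(0,4) a6@(0,4) a7@(0,4) a8@(4,2) | pheromone: 0 0 0 0 25 / 2 0 0 0 0 / 0 0 0 0 0 / 0 0 0 0 0 / 0 0 24 0 0
t=4: a0@(0,4) a1@(0,4) a2@(4,2) a3@(4,2) a4@(4,2) a5@(0,4) a6@(0,4) a7@(0,4) a8@(4,2) | pheromone: 0 0 0 0 34 / 1 0 0 0 0 / 0 0 0 0 0 / 0 0 0 0 0 / 0 0 31 0 0
t=5: a0@(0,4) a1@(0,4) a2@(4,2) a3@(4,2) a4@(4,2) a5@(0,4) a6@(0,4) a7@(0,4) a8@(4,2) | pheromone: 0 0 0 0 43 / 0 0 0 0 0 / 0 0 0 0 0 / 0 0 0 0 0 / 0 0 38 0 0
t=6: a0@(0,4) a1@(0,4) a2@(4,2) a3@(4,2) a4@(4,2) a5@(0,4) a6@(0,4) a7@(0,4) a8@(4,2) | pheromone: 0 0 0 0 52 / 0 0 0 0 0 / 0 0 0 0 0 / 0 0 0 0 0 / 0 0 45 0 0
t=7: a0@(0,4) a1@(0,4) a2@(4,2) a3@(4,2) a4@(4,2) a5@(0,4) a6@(0,4) a7@(0,4) a8@(4,2) | pheromone: 0 0 0 0 61 / 0 0 0 0 0 / 0 0 0 0 0 / 0 0 0 0 0 / 0 0 52 0 0

....F
.....
.....
.....
..F..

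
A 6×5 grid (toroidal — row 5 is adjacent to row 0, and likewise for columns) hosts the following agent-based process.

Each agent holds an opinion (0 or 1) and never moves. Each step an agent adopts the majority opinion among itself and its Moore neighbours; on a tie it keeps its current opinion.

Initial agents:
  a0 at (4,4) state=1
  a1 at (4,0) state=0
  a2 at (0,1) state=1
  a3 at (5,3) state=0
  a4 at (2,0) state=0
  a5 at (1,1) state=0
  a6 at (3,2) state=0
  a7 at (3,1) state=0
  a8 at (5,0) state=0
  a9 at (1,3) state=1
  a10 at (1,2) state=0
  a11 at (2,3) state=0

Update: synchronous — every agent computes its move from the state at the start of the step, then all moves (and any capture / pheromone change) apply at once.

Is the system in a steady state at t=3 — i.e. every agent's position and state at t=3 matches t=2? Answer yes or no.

yes

t=1: a0@(4,4):0 a1@(4,0):0 a2@(0,1):0 a3@(5,3):0 a4@(2,0):0 a5@(1,1):0 a6@(3,2):0 a7@(3,1):0 a8@(5,0):0 a9@(1,3):0 a10@(1,2):0 a11@(2,3):0
t=2: (unchanged — steady state)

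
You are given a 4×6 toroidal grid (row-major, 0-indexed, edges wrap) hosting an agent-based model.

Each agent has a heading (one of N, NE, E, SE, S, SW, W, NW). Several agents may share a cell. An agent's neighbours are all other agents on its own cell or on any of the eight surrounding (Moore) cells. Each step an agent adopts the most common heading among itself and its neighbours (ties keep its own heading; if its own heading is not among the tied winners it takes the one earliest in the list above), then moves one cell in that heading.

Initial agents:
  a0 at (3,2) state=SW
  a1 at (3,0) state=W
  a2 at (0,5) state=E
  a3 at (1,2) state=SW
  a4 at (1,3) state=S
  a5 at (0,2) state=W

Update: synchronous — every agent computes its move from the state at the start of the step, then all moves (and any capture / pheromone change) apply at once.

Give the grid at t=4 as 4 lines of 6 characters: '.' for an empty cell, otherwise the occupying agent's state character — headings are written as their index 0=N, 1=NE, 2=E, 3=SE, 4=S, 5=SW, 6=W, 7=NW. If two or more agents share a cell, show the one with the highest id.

t=1: a0@(0,1):SW a1@(3,5):W a2@(0,0):E a3@(2,1):SW a4@(2,3):S a5@(1,1):SW
t=2: a0@(1,0):SW a1@(3,4):W a2@(1,5):SW a3@(3,0):SW a4@(3,3):S a5@(2,0):SW
t=3: a0@(2,5):SW a1@(3,3):W a2@(2,4):SW a3@(0,5):SW a4@(0,3):S a5@(3,5):SW
t=4: a0@(3,4):SW a1@(3,2):W a2@(3,3):SW a3@(1,4):SW a4@(1,3):S a5@(0,4):SW

....5.
...45.
......
..655.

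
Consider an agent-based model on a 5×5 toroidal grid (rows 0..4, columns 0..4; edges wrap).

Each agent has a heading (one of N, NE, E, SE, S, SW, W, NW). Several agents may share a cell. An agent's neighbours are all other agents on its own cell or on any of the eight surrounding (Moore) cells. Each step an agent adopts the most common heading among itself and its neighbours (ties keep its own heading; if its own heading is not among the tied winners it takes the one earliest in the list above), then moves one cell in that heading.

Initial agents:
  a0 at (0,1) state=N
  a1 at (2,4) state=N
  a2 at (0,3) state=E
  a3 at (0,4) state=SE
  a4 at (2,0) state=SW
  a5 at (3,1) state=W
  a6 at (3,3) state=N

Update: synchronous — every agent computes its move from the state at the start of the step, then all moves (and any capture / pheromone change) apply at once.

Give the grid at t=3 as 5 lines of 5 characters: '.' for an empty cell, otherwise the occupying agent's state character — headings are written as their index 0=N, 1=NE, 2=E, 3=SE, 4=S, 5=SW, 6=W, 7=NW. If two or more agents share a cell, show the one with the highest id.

t=1: a0@(4,1):N a1@(1,4):N a2@(0,4):E a3@(1,0):SE a4@(3,4):SW a5@(3,0):W a6@(2,3):N
t=2: a0@(3,1):N a1@(0,4):N a2@(0,0):E a3@(2,1):SE a4@(4,3):SW a5@(3,4):W a6@(1,3):N
t=3: a0@(2,1):N a1@(4,4):N a2@(0,1):E a3@(3,2):SE a4@(0,2):SW a5@(3,3):W a6@(0,3):N

.250.
.....
.0...
..36.
....0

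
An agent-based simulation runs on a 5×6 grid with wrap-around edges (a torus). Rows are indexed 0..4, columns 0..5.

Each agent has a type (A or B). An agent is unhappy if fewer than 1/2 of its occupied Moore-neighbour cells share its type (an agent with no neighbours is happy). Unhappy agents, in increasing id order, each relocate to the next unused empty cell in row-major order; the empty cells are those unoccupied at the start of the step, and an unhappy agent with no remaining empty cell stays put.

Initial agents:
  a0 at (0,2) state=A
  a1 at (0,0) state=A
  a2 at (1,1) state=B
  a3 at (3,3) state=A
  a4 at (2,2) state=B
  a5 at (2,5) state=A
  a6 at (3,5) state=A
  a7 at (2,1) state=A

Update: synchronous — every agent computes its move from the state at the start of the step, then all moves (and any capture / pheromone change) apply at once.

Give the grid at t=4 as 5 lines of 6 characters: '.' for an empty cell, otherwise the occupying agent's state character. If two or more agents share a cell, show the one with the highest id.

t=1: a0@(0,1):A a1@(0,3):A a2@(0,4):B a3@(0,5):A a4@(1,0):B a5@(2,5):A a6@(3,5):A a7@(1,2):A
t=2: a0@(0,1):A a1@(0,3):A a2@(0,0):B a3@(0,2):A a4@(1,1):B a5@(2,5):A a6@(3,5):A a7@(1,2):A
t=3: a0@(0,1):A a1@(0,3):A a2@(0,0):B a3@(0,2):A a4@(0,4):B a5@(2,5):A a6@(3,5):A a7@(1,2):A
t=4: a0@(0,1):A a1@(0,3):A a2@(0,5):B a3@(0,2):A a4@(1,0):B a5@(2,5):A a6@(3,5):A a7@(1,2):A

.AAA.B
B.A...
.....A
.....A
......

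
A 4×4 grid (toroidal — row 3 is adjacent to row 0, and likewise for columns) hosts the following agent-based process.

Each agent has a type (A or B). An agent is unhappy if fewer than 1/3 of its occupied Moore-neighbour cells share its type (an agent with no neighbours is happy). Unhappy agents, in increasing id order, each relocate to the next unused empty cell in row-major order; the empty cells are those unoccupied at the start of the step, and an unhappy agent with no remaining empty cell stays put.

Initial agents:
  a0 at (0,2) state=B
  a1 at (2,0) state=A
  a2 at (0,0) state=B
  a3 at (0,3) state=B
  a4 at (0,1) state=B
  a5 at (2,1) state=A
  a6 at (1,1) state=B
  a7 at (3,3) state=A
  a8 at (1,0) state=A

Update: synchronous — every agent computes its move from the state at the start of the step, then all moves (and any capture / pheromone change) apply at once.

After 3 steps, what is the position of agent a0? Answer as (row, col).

(0, 2)

t=1: a0@(0,2):B a1@(2,0):A a2@(0,0):B a3@(0,3):B a4@(0,1):B a5@(2,1):A a6@(1,1):B a7@(1,2):A a8@(1,0):A
t=2: a0@(0,2):B a1@(2,0):A a2@(0,0):B a3@(0,3):B a4@(0,1):B a5@(2,1):A a6@(1,1):B a7@(1,3):A a8@(1,0):A
t=3: (unchanged — steady state)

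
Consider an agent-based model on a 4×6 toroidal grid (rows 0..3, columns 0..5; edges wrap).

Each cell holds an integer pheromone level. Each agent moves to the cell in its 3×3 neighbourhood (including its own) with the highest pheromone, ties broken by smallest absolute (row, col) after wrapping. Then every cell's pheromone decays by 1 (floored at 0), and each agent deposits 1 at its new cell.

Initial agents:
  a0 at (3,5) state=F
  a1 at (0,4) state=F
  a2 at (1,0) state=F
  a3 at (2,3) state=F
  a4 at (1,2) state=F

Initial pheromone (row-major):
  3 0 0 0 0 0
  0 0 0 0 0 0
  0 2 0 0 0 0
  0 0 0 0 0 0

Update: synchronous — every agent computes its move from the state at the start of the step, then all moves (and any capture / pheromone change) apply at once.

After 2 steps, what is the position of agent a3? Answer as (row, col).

t=1: a0@(0,0) a1@(0,3) a2@(0,0) a3@(1,2) a4@(2,1) | pheromone: 4 0 0 1 0 0 / 0 0 1 0 0 0 / 0 2 0 0 0 0 / 0 0 0 0 0 0
t=2: a0@(0,0) a1@(0,3) a2@(0,0) a3@(2,1) a4@(2,1) | pheromone: 5 0 0 1 0 0 / 0 0 0 0 0 0 / 0 3 0 0 0 0 / 0 0 0 0 0 0

(2, 1)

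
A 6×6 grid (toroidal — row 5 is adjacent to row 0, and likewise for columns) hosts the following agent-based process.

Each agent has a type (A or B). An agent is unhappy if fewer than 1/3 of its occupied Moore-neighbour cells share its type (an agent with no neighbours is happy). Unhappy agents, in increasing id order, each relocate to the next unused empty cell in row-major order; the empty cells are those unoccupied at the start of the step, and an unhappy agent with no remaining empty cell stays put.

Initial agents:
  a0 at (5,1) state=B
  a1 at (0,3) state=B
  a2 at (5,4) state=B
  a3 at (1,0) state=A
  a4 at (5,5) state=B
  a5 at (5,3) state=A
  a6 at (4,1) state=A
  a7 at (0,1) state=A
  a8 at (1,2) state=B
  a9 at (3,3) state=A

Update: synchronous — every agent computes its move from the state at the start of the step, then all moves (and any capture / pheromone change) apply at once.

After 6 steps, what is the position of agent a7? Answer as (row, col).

t=1: a0@(0,0):B a1@(0,3):B a2@(5,4):B a3@(1,0):A a4@(5,5):B a5@(0,2):A a6@(0,4):A a7@(0,1):A a8@(1,2):B a9@(3,3):A
t=2: a0@(0,0):B a1@(0,3):B a2@(5,4):B a3@(1,0):A a4@(5,5):B a5@(0,2):A a6@(0,5):A a7@(0,1):A a8@(1,2):B a9@(3,3):A
t=3: a0@(0,4):B a1@(0,3):B a2@(5,4):B a3@(1,0):A a4@(5,5):B a5@(0,2):A a6@(1,1):A a7@(0,1):A a8@(1,2):B a9@(3,3):A
t=4: a0@(0,4):B a1@(0,3):B a2@(5,4):B a3@(1,0):A a4@(5,5):B a5@(0,2):A a6@(1,1):A a7@(0,1):A a8@(0,0):B a9@(3,3):A
t=5: a0@(0,4):B a1@(0,3):B a2@(5,4):B a3@(1,0):A a4@(5,5):B a5@(0,2):A a6@(1,1):A a7@(0,1):A a8@(0,5):B a9@(3,3):A
t=6: (unchanged — steady state)

(0, 1)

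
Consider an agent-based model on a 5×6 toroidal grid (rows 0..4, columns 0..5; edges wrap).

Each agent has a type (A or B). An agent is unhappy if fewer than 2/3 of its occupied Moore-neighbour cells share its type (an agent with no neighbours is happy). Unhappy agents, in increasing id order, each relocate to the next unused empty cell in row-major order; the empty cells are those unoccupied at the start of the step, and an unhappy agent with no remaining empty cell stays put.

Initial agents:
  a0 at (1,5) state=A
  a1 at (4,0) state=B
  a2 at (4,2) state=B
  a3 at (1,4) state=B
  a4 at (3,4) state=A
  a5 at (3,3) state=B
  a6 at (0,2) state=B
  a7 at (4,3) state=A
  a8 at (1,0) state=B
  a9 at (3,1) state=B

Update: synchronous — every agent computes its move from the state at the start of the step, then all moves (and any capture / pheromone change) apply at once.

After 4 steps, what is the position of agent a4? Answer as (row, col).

(1, 4)

t=1: a0@(0,0):A a1@(4,0):B a2@(4,2):B a3@(0,1):B a4@(0,3):A a5@(0,4):B a6@(0,5):B a7@(1,1):A a8@(1,2):B a9@(3,1):B
t=2: a0@(0,2):A a1@(4,0):B a2@(4,2):B a3@(1,0):B a4@(1,3):A a5@(1,4):B a6@(0,5):B a7@(1,5):A a8@(2,0):B a9@(3,1):B
t=3: a0@(0,0):A a1@(4,0):B a2@(0,1):B a3@(1,0):B a4@(0,3):A a5@(0,4):B a6@(0,5):B a7@(1,1):A a8@(2,0):B a9@(3,1):B
t=4: a0@(0,2):A a1@(4,0):B a2@(1,2):B a3@(1,3):B a4@(1,4):A a5@(1,5):B a6@(0,5):B a7@(2,1):A a8@(2,0):B a9@(3,1):B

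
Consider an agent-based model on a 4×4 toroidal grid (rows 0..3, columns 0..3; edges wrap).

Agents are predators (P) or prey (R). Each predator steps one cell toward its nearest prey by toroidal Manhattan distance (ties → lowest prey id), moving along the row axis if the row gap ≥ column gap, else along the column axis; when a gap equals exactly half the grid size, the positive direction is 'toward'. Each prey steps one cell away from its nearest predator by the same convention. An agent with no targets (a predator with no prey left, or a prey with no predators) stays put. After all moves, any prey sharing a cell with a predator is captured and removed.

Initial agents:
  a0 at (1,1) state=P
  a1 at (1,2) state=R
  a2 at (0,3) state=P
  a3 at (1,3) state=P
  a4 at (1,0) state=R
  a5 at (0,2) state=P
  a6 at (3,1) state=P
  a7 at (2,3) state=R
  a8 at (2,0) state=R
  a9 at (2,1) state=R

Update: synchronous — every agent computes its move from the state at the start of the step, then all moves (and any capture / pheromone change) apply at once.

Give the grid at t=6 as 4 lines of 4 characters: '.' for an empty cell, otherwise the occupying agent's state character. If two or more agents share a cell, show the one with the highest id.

RR..
....
..PP
.P..

t=1: a0@(1,2):P a2@(1,3):P a3@(1,2):P a5@(1,2):P a6@(2,1):P a7@(3,3):R a8@(3,0):R a9@(3,1):R
t=2: a0@(2,2):P a2@(2,3):P a3@(2,2):P a5@(2,2):P a6@(3,1):P a8@(0,0):R a9@(0,1):R
t=3: a0@(3,2):P a2@(3,3):P a3@(3,2):P a5@(3,2):P a6@(0,1):P a8@(1,0):R a9@(1,1):R
t=4: a0@(0,2):P a2@(0,3):P a3@(0,2):P a5@(0,2):P a6@(1,1):P a8@(2,0):R a9@(2,1):R
t=5: a0@(1,2):P a2@(1,3):P a3@(1,2):P a5@(1,2):P a6@(2,1):P a8@(3,0):R a9@(3,1):R
t=6: a0@(2,2):P a2@(2,3):P a3@(2,2):P a5@(2,2):P a6@(3,1):P a8@(0,0):R a9@(0,1):R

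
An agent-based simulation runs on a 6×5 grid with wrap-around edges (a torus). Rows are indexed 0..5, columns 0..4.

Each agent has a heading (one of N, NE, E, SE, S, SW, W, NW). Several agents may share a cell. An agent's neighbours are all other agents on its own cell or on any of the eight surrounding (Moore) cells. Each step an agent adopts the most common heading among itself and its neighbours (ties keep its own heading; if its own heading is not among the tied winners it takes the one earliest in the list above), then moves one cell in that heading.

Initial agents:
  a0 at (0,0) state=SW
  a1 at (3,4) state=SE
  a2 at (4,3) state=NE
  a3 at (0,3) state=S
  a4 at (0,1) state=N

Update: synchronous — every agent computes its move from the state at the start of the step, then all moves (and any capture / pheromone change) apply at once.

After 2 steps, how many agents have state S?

t=1: a0@(1,4):SW a1@(4,0):SE a2@(3,4):NE a3@(1,3):S a4@(5,1):N
t=2: a0@(2,3):SW a1@(5,1):SE a2@(2,0):NE a3@(2,3):S a4@(4,1):N

1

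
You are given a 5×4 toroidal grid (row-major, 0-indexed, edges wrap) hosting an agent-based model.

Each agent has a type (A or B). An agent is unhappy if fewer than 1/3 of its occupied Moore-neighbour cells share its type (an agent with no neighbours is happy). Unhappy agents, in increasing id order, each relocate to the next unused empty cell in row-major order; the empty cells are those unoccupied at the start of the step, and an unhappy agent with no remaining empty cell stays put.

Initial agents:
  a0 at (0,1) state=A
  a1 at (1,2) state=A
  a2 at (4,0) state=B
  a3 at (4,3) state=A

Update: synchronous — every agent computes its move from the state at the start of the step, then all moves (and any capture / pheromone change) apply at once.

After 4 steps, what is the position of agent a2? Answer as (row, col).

(0, 3)

t=1: a0@(0,1):A a1@(1,2):A a2@(0,0):B a3@(0,2):A
t=2: a0@(0,1):A a1@(1,2):A a2@(0,3):B a3@(0,2):A
t=3: a0@(0,1):A a1@(1,2):A a2@(0,0):B a3@(0,2):A
t=4: a0@(0,1):A a1@(1,2):A a2@(0,3):B a3@(0,2):A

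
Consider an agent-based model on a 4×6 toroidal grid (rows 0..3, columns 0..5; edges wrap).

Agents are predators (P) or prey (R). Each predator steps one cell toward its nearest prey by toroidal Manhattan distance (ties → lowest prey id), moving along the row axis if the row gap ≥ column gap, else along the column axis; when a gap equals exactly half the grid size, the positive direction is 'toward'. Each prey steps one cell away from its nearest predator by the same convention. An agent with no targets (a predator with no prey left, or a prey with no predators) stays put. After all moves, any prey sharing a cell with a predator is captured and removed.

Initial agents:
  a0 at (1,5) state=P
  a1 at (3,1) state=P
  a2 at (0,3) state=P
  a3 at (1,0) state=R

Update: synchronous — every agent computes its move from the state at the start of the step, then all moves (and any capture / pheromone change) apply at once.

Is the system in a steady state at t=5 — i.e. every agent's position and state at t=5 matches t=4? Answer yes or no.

no

t=1: a0@(1,0):P a1@(0,1):P a2@(0,4):P a3@(1,1):R
t=2: a0@(1,1):P a1@(1,1):P a2@(0,5):P a3@(1,2):R
t=3: a0@(1,2):P a1@(1,2):P a2@(0,0):P a3@(1,3):R
t=4: a0@(1,3):P a1@(1,3):P a2@(0,1):P a3@(1,4):R
t=5: a0@(1,4):P a1@(1,4):P a2@(0,2):P a3@(1,5):R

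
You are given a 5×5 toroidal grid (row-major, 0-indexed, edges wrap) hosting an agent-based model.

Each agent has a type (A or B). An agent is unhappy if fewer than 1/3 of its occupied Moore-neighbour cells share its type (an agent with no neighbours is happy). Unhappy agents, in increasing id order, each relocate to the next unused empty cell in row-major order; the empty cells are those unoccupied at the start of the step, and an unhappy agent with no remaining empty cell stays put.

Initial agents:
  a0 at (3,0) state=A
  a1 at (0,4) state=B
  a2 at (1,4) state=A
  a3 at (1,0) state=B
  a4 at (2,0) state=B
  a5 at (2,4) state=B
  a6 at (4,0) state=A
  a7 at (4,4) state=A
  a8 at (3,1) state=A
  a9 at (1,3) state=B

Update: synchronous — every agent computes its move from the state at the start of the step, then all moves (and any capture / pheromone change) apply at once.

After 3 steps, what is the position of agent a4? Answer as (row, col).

t=1: a0@(3,0):A a1@(0,4):B a2@(0,0):A a3@(1,0):B a4@(2,0):B a5@(2,4):B a6@(4,0):A a7@(4,4):A a8@(3,1):A a9@(1,3):B
t=2: (unchanged — steady state)

(2, 0)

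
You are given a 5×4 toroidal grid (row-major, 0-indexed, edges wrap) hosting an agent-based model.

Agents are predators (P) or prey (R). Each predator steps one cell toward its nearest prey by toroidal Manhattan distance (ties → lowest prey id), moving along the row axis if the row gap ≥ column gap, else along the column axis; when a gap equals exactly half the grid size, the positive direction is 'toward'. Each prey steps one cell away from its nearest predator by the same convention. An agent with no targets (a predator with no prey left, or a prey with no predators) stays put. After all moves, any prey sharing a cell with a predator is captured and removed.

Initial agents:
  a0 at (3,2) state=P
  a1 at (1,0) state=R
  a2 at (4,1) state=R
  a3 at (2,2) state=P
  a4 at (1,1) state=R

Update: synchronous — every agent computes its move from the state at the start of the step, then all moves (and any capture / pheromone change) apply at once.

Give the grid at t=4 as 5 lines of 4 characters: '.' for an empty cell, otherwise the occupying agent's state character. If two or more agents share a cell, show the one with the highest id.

....
RP..
....
.R..
....

t=1: a0@(4,2):P a1@(1,3):R a2@(0,1):R a3@(1,2):P a4@(0,1):R
t=2: a0@(0,2):P a1@(1,0):R a2@(1,1):R a3@(1,3):P a4@(1,1):R
t=3: a0@(1,2):P a1@(1,1):R a2@(2,1):R a3@(1,0):P a4@(2,1):R
t=4: a0@(1,1):P a1@(1,0):R a2@(3,1):R a3@(1,1):P a4@(3,1):R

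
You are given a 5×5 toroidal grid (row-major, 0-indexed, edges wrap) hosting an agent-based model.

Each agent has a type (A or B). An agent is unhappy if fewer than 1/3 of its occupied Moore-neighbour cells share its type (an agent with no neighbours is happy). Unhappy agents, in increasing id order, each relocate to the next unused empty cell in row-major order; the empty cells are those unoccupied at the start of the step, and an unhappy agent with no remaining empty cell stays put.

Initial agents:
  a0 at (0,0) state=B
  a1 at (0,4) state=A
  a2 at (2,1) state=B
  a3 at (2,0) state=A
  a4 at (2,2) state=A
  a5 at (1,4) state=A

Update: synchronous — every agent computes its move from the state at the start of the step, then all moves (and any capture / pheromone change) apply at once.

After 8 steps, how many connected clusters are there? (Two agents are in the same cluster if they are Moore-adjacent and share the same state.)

2

t=1: a0@(0,1):B a1@(0,4):A a2@(0,2):B a3@(2,0):A a4@(0,3):A a5@(1,4):A
t=2: (unchanged — steady state)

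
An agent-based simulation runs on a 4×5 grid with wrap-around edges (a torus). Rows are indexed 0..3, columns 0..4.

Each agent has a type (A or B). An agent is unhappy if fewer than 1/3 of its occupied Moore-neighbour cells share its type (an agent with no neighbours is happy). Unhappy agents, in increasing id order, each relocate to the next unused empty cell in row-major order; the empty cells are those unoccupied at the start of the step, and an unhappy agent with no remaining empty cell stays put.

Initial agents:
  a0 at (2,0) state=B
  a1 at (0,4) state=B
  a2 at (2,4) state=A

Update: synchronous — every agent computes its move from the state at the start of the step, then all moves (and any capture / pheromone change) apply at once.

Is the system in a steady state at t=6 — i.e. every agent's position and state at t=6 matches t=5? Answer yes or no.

t=1: a0@(0,0):B a1@(0,4):B a2@(0,1):A
t=2: a0@(0,0):B a1@(0,4):B a2@(0,2):A
t=3: (unchanged — steady state)

yes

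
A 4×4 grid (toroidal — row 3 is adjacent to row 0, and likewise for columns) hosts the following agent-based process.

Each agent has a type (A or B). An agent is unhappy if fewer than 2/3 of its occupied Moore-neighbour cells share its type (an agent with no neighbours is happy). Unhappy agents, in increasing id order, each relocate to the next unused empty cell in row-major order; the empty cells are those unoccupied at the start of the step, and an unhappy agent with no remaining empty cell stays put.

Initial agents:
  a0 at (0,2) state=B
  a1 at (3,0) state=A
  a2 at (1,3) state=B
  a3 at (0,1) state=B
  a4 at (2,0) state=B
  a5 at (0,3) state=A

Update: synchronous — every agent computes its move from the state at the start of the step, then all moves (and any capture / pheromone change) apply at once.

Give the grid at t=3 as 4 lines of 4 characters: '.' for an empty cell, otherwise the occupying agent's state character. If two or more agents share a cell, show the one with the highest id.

t=1: a0@(0,2):B a1@(0,0):A a2@(1,3):B a3@(1,0):B a4@(1,1):B a5@(1,2):A
t=2: a0@(0,2):B a1@(0,1):A a2@(0,3):B a3@(1,0):B a4@(2,0):B a5@(2,1):A
t=3: a0@(0,0):B a1@(1,1):A a2@(0,3):B a3@(1,2):B a4@(1,3):B a5@(2,2):A

B..B
.ABB
..A.
....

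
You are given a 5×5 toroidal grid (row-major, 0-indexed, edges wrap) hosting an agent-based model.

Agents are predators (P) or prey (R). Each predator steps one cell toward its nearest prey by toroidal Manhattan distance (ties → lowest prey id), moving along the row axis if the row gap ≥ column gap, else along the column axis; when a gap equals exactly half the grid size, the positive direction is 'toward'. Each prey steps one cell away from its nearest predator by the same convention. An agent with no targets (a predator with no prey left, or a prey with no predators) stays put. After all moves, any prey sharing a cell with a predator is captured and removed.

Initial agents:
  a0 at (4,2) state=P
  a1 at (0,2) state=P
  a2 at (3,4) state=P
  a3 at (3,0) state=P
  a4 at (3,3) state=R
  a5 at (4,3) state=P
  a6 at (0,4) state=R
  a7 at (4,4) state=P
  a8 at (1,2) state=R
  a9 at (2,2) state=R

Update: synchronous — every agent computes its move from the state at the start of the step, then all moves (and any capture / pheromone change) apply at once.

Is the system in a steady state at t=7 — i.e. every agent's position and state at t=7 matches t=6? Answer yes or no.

no

t=1: a0@(3,2):P a1@(1,2):P a2@(3,3):P a3@(3,4):P a5@(3,3):P a6@(1,4):R a7@(0,4):P a8@(2,2):R
t=2: a0@(2,2):P a1@(2,2):P a2@(2,3):P a3@(2,4):P a5@(2,3):P a7@(1,4):P a8@(1,2):R
t=3: a0@(1,2):P a1@(1,2):P a2@(1,3):P a3@(2,3):P a5@(1,3):P a7@(1,3):P a8@(0,2):R
t=4: a0@(0,2):P a1@(0,2):P a2@(0,3):P a3@(1,3):P a5@(0,3):P a7@(0,3):P a8@(4,2):R
t=5: a0@(4,2):P a1@(4,2):P a2@(4,3):P a3@(0,3):P a5@(4,3):P a7@(4,3):P a8@(3,2):R
t=6: a0@(3,2):P a1@(3,2):P a2@(3,3):P a3@(4,3):P a5@(3,3):P a7@(3,3):P a8@(2,2):R
t=7: a0@(2,2):P a1@(2,2):P a2@(2,3):P a3@(3,3):P a5@(2,3):P a7@(2,3):P a8@(1,2):R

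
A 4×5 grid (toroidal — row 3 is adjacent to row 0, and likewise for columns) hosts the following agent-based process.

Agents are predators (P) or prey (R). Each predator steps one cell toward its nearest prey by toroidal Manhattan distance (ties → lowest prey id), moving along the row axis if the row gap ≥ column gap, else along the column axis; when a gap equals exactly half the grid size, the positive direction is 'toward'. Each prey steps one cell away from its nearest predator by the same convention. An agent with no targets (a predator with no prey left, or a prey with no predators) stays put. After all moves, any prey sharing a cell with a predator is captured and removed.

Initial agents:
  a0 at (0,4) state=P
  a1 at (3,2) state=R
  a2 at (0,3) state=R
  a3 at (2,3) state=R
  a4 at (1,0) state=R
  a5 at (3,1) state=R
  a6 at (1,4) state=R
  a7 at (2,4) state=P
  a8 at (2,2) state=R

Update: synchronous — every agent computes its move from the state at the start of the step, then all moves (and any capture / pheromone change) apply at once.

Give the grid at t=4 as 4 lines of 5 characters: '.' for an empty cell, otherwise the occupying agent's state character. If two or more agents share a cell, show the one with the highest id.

P...R
.....
P..RR
...R.

t=1: a0@(0,3):P a1@(3,1):R a2@(0,2):R a3@(2,2):R a4@(2,0):R a5@(3,2):R a6@(2,4):R a7@(2,3):P a8@(2,1):R
t=2: a0@(0,2):P a1@(3,0):R a2@(0,1):R a3@(2,1):R a4@(2,1):R a6@(2,0):R a7@(2,2):P a8@(2,0):R
t=3: a0@(0,1):P a1@(3,4):R a2@(0,0):R a3@(2,0):R a4@(2,0):R a6@(2,4):R a7@(2,1):P a8@(2,4):R
t=4: a0@(0,0):P a1@(3,3):R a2@(0,4):R a3@(2,4):R a4@(2,4):R a6@(2,3):R a7@(2,0):P a8@(2,3):R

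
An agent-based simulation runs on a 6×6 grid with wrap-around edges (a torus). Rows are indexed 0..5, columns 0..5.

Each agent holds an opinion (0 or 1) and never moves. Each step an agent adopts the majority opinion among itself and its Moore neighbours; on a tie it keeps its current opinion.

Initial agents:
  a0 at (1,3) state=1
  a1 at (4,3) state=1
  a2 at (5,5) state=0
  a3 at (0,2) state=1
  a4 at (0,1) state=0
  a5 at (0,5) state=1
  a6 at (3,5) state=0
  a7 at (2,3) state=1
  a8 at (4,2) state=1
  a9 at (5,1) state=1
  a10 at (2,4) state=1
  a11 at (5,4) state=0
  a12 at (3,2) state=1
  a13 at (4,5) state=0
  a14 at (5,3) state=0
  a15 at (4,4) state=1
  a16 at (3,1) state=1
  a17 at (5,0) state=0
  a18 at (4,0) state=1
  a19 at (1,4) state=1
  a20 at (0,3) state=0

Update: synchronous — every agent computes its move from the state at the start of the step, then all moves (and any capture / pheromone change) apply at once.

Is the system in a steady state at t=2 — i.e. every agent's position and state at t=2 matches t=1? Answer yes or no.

t=1: a0@(1,3):1 a1@(4,3):1 a2@(5,5):0 a3@(0,2):1 a4@(0,1):0 a5@(0,5):0 a6@(3,5):1 a7@(2,3):1 a8@(4,2):1 a9@(5,1):1 a10@(2,4):1 a11@(5,4):0 a12@(3,2):1 a13@(4,5):0 a14@(5,3):1 a15@(4,4):0 a16@(3,1):1 a17@(5,0):0 a18@(4,0):0 a19@(1,4):1 a20@(0,3):0
t=2: a0@(1,3):1 a1@(4,3):1 a2@(5,5):0 a3@(0,2):1 a4@(0,1):0 a5@(0,5):0 a6@(3,5):0 a7@(2,3):1 a8@(4,2):1 a9@(5,1):1 a10@(2,4):1 a11@(5,4):0 a12@(3,2):1 a13@(4,5):0 a14@(5,3):1 a15@(4,4):0 a16@(3,1):1 a17@(5,0):0 a18@(4,0):0 a19@(1,4):1 a20@(0,3):1

no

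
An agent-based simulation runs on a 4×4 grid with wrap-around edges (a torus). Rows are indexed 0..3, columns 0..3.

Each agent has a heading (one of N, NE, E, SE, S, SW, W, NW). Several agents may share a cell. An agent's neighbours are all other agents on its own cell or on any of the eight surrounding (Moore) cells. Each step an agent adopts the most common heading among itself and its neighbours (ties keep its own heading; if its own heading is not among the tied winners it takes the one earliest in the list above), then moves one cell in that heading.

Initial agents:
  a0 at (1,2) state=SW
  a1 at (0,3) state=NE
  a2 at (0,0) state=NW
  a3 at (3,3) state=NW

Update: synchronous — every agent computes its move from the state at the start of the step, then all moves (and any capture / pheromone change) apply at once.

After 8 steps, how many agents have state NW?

t=1: a0@(2,1):SW a1@(3,2):NW a2@(3,3):NW a3@(2,2):NW
t=2: a0@(1,0):NW a1@(2,1):NW a2@(2,2):NW a3@(1,1):NW
t=3: a0@(0,3):NW a1@(1,0):NW a2@(1,1):NW a3@(0,0):NW
t=4: a0@(3,2):NW a1@(0,3):NW a2@(0,0):NW a3@(3,3):NW
t=5: a0@(2,1):NW a1@(3,2):NW a2@(3,3):NW a3@(2,2):NW
t=6: a0@(1,0):NW a1@(2,1):NW a2@(2,2):NW a3@(1,1):NW
t=7: a0@(0,3):NW a1@(1,0):NW a2@(1,1):NW a3@(0,0):NW
t=8: a0@(3,2):NW a1@(0,3):NW a2@(0,0):NW a3@(3,3):NW

4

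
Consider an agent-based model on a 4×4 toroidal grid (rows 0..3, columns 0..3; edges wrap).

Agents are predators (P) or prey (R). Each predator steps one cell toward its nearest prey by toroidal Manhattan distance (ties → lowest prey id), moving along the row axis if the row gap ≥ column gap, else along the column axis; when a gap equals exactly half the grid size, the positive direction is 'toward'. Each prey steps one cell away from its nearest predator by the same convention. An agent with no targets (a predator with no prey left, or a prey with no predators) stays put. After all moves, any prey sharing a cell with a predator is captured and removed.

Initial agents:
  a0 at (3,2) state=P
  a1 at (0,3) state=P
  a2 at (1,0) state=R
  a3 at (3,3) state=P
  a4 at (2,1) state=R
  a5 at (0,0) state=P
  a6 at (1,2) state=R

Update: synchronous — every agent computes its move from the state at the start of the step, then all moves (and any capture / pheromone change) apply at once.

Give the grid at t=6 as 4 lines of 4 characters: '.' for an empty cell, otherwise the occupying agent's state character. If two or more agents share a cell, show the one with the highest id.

t=1: a0@(2,2):P a1@(1,3):P a2@(2,0):R a3@(0,3):P a4@(1,1):R a5@(1,0):P a6@(0,2):R
t=2: a0@(2,3):P a1@(2,3):P a2@(3,0):R a3@(0,2):P a4@(1,2):R a5@(2,0):P a6@(0,1):R
t=3: a0@(3,3):P a1@(3,3):P a2@(0,0):R a3@(1,2):P a4@(2,2):R a5@(3,0):P a6@(0,0):R
t=4: a0@(0,3):P a1@(0,3):P a2@(1,0):R a3@(2,2):P a4@(3,2):R a5@(0,0):P a6@(1,0):R
t=5: a0@(1,3):P a1@(1,3):P a2@(2,0):R a3@(3,2):P a4@(0,2):R a5@(1,0):P a6@(2,0):R
t=6: a0@(2,3):P a1@(2,3):P a2@(3,0):R a3@(0,2):P a4@(1,2):R a5@(2,0):P a6@(3,0):R

..P.
..R.
P..P
R...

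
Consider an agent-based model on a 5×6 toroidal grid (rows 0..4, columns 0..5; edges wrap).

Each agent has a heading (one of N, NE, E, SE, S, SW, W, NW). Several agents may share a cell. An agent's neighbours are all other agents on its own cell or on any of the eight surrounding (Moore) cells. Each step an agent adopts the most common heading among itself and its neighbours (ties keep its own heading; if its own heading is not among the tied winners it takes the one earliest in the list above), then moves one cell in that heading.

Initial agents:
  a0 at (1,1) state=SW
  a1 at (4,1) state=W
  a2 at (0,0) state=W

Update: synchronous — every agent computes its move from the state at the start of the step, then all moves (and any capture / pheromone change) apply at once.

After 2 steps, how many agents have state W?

2

t=1: a0@(2,0):SW a1@(4,0):W a2@(0,5):W
t=2: a0@(3,5):SW a1@(4,5):W a2@(0,4):W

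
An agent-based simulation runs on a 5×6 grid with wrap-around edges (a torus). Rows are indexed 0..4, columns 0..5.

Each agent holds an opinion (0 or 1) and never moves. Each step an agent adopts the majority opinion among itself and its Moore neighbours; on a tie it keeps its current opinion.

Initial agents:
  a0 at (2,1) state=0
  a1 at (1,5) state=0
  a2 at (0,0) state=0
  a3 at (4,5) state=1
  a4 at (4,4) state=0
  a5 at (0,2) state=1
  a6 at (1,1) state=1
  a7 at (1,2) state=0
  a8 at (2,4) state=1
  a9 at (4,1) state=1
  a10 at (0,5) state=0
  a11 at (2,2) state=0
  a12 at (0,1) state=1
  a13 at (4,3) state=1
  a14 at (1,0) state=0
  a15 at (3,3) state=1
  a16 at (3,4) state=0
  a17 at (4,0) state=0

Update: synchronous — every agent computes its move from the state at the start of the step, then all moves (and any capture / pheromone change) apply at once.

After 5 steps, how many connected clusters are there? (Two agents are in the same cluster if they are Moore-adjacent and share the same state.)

t=1: a0@(2,1):0 a1@(1,5):0 a2@(0,0):0 a3@(4,5):0 a4@(4,4):0 a5@(0,2):1 a6@(1,1):0 a7@(1,2):0 a8@(2,4):1 a9@(4,1):1 a10@(0,5):0 a11@(2,2):0 a12@(0,1):1 a13@(4,3):1 a14@(1,0):0 a15@(3,3):1 a16@(3,4):1 a17@(4,0):0
t=2: a0@(2,1):0 a1@(1,5):0 a2@(0,0):0 a3@(4,5):0 a4@(4,4):0 a5@(0,2):1 a6@(1,1):0 a7@(1,2):0 a8@(2,4):1 a9@(4,1):1 a10@(0,5):0 a11@(2,2):0 a12@(0,1):0 a13@(4,3):1 a14@(1,0):0 a15@(3,3):1 a16@(3,4):1 a17@(4,0):0
t=3: a0@(2,1):0 a1@(1,5):0 a2@(0,0):0 a3@(4,5):0 a4@(4,4):0 a5@(0,2):1 a6@(1,1):0 a7@(1,2):0 a8@(2,4):1 a9@(4,1):0 a10@(0,5):0 a11@(2,2):0 a12@(0,1):0 a13@(4,3):1 a14@(1,0):0 a15@(3,3):1 a16@(3,4):1 a17@(4,0):0
t=4: a0@(2,1):0 a1@(1,5):0 a2@(0,0):0 a3@(4,5):0 a4@(4,4):0 a5@(0,2):0 a6@(1,1):0 a7@(1,2):0 a8@(2,4):1 a9@(4,1):0 a10@(0,5):0 a11@(2,2):0 a12@(0,1):0 a13@(4,3):1 a14@(1,0):0 a15@(3,3):1 a16@(3,4):1 a17@(4,0):0
t=5: (unchanged — steady state)

2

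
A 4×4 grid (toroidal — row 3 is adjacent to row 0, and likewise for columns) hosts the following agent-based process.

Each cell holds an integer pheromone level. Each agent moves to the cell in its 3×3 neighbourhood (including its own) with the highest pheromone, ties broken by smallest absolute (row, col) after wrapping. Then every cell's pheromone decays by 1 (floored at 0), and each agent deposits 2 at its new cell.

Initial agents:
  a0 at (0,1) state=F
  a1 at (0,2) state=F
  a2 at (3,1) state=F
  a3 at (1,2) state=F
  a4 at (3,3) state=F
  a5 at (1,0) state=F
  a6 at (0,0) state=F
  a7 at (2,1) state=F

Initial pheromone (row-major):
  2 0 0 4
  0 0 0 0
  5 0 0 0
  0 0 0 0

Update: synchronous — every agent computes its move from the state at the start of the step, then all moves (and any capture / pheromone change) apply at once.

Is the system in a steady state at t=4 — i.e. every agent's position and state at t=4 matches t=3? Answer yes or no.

yes

t=1: a0@(0,0) a1@(0,3) a2@(2,0) a3@(0,3) a4@(2,0) a5@(2,0) a6@(0,3) a7@(2,0) | pheromone: 3 0 0 9 / 0 0 0 0 / 12 0 0 0 / 0 0 0 0
t=2: a0@(0,3) a1@(0,3) a2@(2,0) a3@(0,3) a4@(2,0) a5@(2,0) a6@(0,3) a7@(2,0) | pheromone: 2 0 0 16 / 0 0 0 0 / 19 0 0 0 / 0 0 0 0
t=3: a0@(0,3) a1@(0,3) a2@(2,0) a3@(0,3) a4@(2,0) a5@(2,0) a6@(0,3) a7@(2,0) | pheromone: 1 0 0 23 / 0 0 0 0 / 26 0 0 0 / 0 0 0 0
t=4: a0@(0,3) a1@(0,3) a2@(2,0) a3@(0,3) a4@(2,0) a5@(2,0) a6@(0,3) a7@(2,0) | pheromone: 0 0 0 30 / 0 0 0 0 / 33 0 0 0 / 0 0 0 0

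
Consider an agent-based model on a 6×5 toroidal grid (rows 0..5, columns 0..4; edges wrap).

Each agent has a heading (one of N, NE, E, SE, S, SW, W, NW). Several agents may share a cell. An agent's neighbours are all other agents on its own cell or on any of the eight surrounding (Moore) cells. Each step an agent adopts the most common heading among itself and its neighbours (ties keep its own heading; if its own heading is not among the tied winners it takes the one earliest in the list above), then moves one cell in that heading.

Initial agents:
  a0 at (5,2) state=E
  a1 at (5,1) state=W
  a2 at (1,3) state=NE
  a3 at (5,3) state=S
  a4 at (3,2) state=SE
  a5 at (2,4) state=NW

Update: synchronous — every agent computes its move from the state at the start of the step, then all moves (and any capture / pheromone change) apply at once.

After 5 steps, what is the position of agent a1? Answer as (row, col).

(5, 1)

t=1: a0@(5,3):E a1@(5,0):W a2@(0,4):NE a3@(0,3):S a4@(4,3):SE a5@(1,3):NW
t=2: a0@(5,4):E a1@(5,4):W a2@(5,0):NE a3@(1,3):S a4@(5,4):SE a5@(0,2):NW
t=3: a0@(5,0):E a1@(5,3):W a2@(4,1):NE a3@(2,3):S a4@(0,0):SE a5@(5,1):NW
t=4: a0@(5,1):E a1@(5,2):W a2@(3,2):NE a3@(3,3):S a4@(1,1):SE a5@(4,0):NW
t=5: a0@(5,2):E a1@(5,1):W a2@(2,3):NE a3@(4,3):S a4@(2,2):SE a5@(3,4):NW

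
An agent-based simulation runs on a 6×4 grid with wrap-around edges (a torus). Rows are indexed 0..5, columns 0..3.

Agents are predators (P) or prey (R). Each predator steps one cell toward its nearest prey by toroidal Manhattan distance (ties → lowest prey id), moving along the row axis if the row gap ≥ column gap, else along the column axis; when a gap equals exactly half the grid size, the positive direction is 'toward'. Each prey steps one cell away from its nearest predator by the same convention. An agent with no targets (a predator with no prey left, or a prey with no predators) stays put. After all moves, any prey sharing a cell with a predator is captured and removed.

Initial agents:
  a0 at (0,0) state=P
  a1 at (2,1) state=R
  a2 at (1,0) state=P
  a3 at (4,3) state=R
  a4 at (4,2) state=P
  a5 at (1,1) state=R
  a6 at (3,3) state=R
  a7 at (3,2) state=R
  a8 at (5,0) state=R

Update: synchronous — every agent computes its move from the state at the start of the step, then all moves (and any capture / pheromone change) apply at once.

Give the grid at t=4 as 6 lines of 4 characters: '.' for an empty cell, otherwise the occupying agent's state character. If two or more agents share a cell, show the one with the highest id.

t=1: a0@(5,0):P a1@(3,1):R a2@(1,1):P a3@(4,0):R a4@(4,3):P a5@(1,2):R a6@(2,3):R a7@(2,2):R a8@(4,0):R
t=2: a0@(4,0):P a1@(4,1):R a2@(1,2):P a3@(3,0):R a4@(4,0):P a5@(1,3):R a6@(1,3):R a7@(3,2):R a8@(3,0):R
t=3: a0@(4,1):P a1@(4,2):R a2@(1,3):P a3@(2,0):R a4@(4,1):P a5@(1,0):R a6@(1,0):R a7@(4,2):R a8@(2,0):R
t=4: a0@(4,2):P a1@(4,3):R a2@(1,0):P a3@(3,0):R a4@(4,2):P a5@(1,1):R a6@(1,1):R a7@(4,3):R a8@(3,0):R

....
PR..
....
R...
..PR
....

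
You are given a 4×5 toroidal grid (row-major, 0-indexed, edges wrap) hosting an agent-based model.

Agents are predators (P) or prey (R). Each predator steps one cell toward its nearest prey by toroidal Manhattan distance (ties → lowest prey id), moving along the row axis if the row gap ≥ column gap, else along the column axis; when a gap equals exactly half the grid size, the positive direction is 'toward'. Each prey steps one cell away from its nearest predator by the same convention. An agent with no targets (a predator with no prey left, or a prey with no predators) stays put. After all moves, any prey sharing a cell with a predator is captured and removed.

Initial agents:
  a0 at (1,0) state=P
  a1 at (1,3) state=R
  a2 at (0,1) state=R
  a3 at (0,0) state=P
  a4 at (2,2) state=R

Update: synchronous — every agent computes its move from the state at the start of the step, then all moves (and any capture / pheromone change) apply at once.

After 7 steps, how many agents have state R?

3

t=1: a0@(1,4):P a1@(1,2):R a2@(0,2):R a3@(0,1):P a4@(2,3):R
t=2: a0@(1,3):P a1@(1,1):R a2@(0,3):R a3@(0,2):P a4@(3,3):R
t=3: a0@(0,3):P a1@(1,0):R a2@(3,3):R a3@(0,3):P a4@(2,3):R
t=4: a0@(3,3):P a1@(1,1):R a2@(2,3):R a3@(3,3):P a4@(1,3):R
t=5: a0@(2,3):P a1@(0,1):R a2@(1,3):R a3@(2,3):P a4@(0,3):R
t=6: a0@(1,3):P a1@(3,1):R a2@(0,3):R a3@(1,3):P a4@(3,3):R
t=7: a0@(0,3):P a1@(2,1):R a2@(3,3):R a3@(0,3):P a4@(2,3):R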